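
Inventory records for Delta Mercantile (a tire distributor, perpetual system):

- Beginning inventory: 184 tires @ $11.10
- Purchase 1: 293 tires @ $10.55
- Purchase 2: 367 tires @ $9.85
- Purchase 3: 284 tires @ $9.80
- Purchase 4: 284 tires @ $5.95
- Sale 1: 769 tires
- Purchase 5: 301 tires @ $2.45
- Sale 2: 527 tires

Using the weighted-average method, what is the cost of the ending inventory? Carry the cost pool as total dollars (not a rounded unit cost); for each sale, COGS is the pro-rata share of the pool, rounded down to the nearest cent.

Ending inventory = $2,985.39

After Beginning: 184 on hand, pool $2,042.40 (≈ $11.1000 each)
After Purchase 1: 477 on hand, pool $5,133.55 (≈ $10.7622 each)
After Purchase 2: 844 on hand, pool $8,748.50 (≈ $10.3655 each)
After Purchase 3: 1128 on hand, pool $11,531.70 (≈ $10.2231 each)
After Purchase 4: 1412 on hand, pool $13,221.50 (≈ $9.3637 each)
Sale 1, sell 769: 769/1412 × $13,221.50 → $7,200.66
After Purchase 5: 944 on hand, pool $6,758.29 (≈ $7.1592 each)
Sale 2, sell 527: 527/944 × $6,758.29 → $3,772.90
Total COGS = $7,200.66 + $3,772.90 = $10,973.56
Ending inventory (cost pool remaining) = $2,985.39
Check: goods available $13,958.95 = COGS $10,973.56 + ending $2,985.39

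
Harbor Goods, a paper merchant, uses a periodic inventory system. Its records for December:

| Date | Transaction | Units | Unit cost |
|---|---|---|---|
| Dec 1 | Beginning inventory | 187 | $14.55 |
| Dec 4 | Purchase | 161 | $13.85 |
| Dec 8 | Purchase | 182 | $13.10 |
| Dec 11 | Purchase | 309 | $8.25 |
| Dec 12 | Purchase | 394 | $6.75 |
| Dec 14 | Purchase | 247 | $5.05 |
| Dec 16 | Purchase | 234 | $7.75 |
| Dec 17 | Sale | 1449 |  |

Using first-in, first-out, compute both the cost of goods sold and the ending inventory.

Dec 17, 1449 sold [FIFO — oldest first]: 187 @ $14.55 + 161 @ $13.85 + 182 @ $13.10 + 309 @ $8.25 + 394 @ $6.75 + 216 @ $5.05 = $13,634.45
Ending inventory: 31 @ $5.05 + 234 @ $7.75 = $1,970.05

COGS = $13,634.45; ending inventory = $1,970.05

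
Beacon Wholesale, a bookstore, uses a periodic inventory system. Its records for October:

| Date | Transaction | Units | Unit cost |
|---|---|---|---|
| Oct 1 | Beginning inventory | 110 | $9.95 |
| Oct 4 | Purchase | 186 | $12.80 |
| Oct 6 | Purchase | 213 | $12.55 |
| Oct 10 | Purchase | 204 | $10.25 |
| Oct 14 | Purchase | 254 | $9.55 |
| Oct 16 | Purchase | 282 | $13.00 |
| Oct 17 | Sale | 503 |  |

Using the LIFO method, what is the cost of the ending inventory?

Oct 17, 503 sold [LIFO — newest first]: 282 @ $13.00 + 221 @ $9.55 = $5,776.55
Ending inventory: 110 @ $9.95 + 186 @ $12.80 + 213 @ $12.55 + 204 @ $10.25 + 33 @ $9.55 = $8,554.60

Ending inventory = $8,554.60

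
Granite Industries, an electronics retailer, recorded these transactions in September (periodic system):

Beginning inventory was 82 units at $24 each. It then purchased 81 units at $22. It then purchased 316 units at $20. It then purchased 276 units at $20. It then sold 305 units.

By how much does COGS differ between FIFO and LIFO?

$490

FIFO COGS: 82 @ $24 + 81 @ $22 + 142 @ $20 = $6,590
LIFO COGS: 276 @ $20 + 29 @ $20 = $6,100
Difference = |$6,590 − $6,100| = $490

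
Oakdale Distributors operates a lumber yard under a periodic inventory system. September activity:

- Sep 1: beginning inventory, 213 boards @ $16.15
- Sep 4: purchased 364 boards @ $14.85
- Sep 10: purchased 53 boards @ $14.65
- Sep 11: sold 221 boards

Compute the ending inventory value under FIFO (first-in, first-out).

Sep 11, 221 sold [FIFO — oldest first]: 213 @ $16.15 + 8 @ $14.85 = $3,558.75
Ending inventory: 356 @ $14.85 + 53 @ $14.65 = $6,063.05

Ending inventory = $6,063.05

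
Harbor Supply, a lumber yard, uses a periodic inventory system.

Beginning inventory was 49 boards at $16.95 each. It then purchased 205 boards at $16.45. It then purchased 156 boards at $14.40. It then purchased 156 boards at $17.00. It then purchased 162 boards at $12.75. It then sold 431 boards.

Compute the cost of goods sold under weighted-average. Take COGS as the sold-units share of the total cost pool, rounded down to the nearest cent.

Sale 1, sell 431: 431/728 × $11,166.70 → $6,611.05
Ending inventory (cost pool remaining) = $4,555.65
Check: goods available $11,166.70 = COGS $6,611.05 + ending $4,555.65

COGS = $6,611.05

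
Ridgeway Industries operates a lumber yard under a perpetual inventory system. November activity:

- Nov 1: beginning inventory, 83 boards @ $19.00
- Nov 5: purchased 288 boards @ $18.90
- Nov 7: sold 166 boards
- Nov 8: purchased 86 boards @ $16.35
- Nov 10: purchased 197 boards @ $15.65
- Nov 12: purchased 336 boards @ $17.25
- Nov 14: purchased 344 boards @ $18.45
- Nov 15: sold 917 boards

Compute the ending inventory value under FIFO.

Nov 7, 166 sold [FIFO — oldest first]: 83 @ $19.00 + 83 @ $18.90 = $3,145.70
Nov 15, 917 sold [FIFO — oldest first]: 205 @ $18.90 + 86 @ $16.35 + 197 @ $15.65 + 336 @ $17.25 + 93 @ $18.45 = $15,875.50
Total COGS = $3,145.70 + $15,875.50 = $19,021.20
Ending inventory: 251 @ $18.45 = $4,630.95

Ending inventory = $4,630.95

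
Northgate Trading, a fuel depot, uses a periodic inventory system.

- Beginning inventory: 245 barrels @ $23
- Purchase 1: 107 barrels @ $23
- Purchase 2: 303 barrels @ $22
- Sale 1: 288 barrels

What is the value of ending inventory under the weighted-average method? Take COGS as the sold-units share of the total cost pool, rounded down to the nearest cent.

Ending inventory = $8,271.23

Sale 1, sell 288: 288/655 × $14,762.00 → $6,490.77
Ending inventory (cost pool remaining) = $8,271.23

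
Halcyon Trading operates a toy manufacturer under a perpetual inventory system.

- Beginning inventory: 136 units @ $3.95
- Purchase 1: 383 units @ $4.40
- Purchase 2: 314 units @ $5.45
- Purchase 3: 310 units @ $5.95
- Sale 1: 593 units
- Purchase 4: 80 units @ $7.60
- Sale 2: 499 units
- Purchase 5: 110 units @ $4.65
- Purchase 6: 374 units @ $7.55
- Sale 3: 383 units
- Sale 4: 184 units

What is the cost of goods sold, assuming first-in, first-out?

COGS = $9,359.00

Sale 1 (593) [FIFO — oldest first]: 136 @ $3.95 + 383 @ $4.40 + 74 @ $5.45 = $2,625.70
Sale 2 (499) [FIFO — oldest first]: 240 @ $5.45 + 259 @ $5.95 = $2,849.05
Sale 3 (383) [FIFO — oldest first]: 51 @ $5.95 + 80 @ $7.60 + 110 @ $4.65 + 142 @ $7.55 = $2,495.05
Sale 4 (184) [FIFO — oldest first]: 184 @ $7.55 = $1,389.20
Total COGS = $2,625.70 + $2,849.05 + $2,495.05 + $1,389.20 = $9,359.00
Ending inventory: 48 @ $7.55 = $362.40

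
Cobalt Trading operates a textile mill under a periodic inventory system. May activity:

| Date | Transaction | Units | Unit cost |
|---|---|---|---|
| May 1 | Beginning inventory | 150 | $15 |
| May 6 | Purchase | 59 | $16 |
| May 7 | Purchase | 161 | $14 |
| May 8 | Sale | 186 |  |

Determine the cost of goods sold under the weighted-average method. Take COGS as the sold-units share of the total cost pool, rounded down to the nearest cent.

May 8, sell 186: 186/370 × $5,448.00 → $2,738.72
Ending inventory (cost pool remaining) = $2,709.28

COGS = $2,738.72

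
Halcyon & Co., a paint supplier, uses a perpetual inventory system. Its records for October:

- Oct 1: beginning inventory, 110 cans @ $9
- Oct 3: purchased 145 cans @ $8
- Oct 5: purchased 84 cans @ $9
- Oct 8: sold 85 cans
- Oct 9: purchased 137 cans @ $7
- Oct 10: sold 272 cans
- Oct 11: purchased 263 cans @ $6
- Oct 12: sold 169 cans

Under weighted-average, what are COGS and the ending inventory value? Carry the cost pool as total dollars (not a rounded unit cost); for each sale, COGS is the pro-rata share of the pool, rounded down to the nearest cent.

COGS = $4,030.87; ending inventory = $1,412.13

After Oct 1: 110 on hand, pool $990.00 (≈ $9.0000 each)
After Oct 3: 255 on hand, pool $2,150.00 (≈ $8.4314 each)
After Oct 5: 339 on hand, pool $2,906.00 (≈ $8.5723 each)
Oct 8, sell 85: 85/339 × $2,906.00 → $728.64
After Oct 9: 391 on hand, pool $3,136.36 (≈ $8.0214 each)
Oct 10, sell 272: 272/391 × $3,136.36 → $2,181.81
After Oct 11: 382 on hand, pool $2,532.55 (≈ $6.6297 each)
Oct 12, sell 169: 169/382 × $2,532.55 → $1,120.42
Total COGS = $728.64 + $2,181.81 + $1,120.42 = $4,030.87
Ending inventory (cost pool remaining) = $1,412.13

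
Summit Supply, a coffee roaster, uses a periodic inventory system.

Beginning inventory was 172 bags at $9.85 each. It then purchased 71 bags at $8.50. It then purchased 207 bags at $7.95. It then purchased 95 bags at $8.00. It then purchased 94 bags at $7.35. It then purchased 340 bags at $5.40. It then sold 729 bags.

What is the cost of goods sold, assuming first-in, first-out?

COGS = $5,880.25

Sale 1 (729) [FIFO — oldest first]: 172 @ $9.85 + 71 @ $8.50 + 207 @ $7.95 + 95 @ $8.00 + 94 @ $7.35 + 90 @ $5.40 = $5,880.25
Ending inventory: 250 @ $5.40 = $1,350.00
Check: goods available $7,230.25 = COGS $5,880.25 + ending $1,350.00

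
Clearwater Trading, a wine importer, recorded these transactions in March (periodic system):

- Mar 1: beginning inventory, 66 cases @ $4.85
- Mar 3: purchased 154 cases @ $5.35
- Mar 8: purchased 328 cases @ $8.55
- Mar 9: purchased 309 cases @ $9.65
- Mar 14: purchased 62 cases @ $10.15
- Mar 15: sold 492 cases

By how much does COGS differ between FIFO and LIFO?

FIFO COGS: 66 @ $4.85 + 154 @ $5.35 + 272 @ $8.55 = $3,469.60
LIFO COGS: 62 @ $10.15 + 309 @ $9.65 + 121 @ $8.55 = $4,645.70
Difference = |$3,469.60 − $4,645.70| = $1,176.10

$1,176.10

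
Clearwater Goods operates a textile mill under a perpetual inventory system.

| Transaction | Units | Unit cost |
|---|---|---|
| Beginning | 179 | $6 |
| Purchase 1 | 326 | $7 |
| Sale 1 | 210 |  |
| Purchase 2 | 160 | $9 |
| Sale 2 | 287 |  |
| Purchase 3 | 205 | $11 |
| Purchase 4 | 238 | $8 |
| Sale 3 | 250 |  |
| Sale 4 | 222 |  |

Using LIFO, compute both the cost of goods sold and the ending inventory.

Sale 1 (210) [LIFO — newest first]: 210 @ $7 = $1,470
Sale 2 (287) [LIFO — newest first]: 160 @ $9 + 116 @ $7 + 11 @ $6 = $2,318
Sale 3 (250) [LIFO — newest first]: 238 @ $8 + 12 @ $11 = $2,036
Sale 4 (222) [LIFO — newest first]: 193 @ $11 + 29 @ $6 = $2,297
Total COGS = $1,470 + $2,318 + $2,036 + $2,297 = $8,121
Ending inventory: 139 @ $6 = $834

COGS = $8,121; ending inventory = $834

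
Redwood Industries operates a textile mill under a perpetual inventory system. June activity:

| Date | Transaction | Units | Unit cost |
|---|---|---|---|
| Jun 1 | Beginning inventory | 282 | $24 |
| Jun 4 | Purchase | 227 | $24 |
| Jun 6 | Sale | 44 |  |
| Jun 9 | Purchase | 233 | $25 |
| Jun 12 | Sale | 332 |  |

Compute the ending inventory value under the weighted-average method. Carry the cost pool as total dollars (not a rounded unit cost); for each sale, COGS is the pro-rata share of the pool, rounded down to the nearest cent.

After Jun 1: 282 on hand, pool $6,768.00 (≈ $24.0000 each)
After Jun 4: 509 on hand, pool $12,216.00 (≈ $24.0000 each)
Jun 6, sell 44: 44/509 × $12,216.00 → $1,056.00
After Jun 9: 698 on hand, pool $16,985.00 (≈ $24.3338 each)
Jun 12, sell 332: 332/698 × $16,985.00 → $8,078.82
Total COGS = $1,056.00 + $8,078.82 = $9,134.82
Ending inventory (cost pool remaining) = $8,906.18

Ending inventory = $8,906.18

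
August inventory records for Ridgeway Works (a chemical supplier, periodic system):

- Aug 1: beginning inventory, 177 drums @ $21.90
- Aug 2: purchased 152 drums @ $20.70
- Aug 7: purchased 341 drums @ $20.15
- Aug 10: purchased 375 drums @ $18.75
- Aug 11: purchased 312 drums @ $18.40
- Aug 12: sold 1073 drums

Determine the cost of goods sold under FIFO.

Aug 12, 1073 sold [FIFO — oldest first]: 177 @ $21.90 + 152 @ $20.70 + 341 @ $20.15 + 375 @ $18.75 + 28 @ $18.40 = $21,440.30
Ending inventory: 284 @ $18.40 = $5,225.60
Check: goods available $26,665.90 = COGS $21,440.30 + ending $5,225.60

COGS = $21,440.30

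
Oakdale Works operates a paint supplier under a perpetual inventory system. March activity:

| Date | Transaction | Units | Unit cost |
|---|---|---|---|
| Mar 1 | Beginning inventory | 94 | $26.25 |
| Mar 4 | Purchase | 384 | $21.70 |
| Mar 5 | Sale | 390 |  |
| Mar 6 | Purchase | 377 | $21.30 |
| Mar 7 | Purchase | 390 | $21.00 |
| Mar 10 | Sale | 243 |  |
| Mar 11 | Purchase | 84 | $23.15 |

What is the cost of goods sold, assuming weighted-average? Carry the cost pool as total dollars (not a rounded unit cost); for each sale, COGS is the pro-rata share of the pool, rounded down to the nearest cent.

COGS = $13,986.99

After Mar 1: 94 on hand, pool $2,467.50 (≈ $26.2500 each)
After Mar 4: 478 on hand, pool $10,800.30 (≈ $22.5948 each)
Mar 5, sell 390: 390/478 × $10,800.30 → $8,811.96
After Mar 6: 465 on hand, pool $10,018.44 (≈ $21.5450 each)
After Mar 7: 855 on hand, pool $18,208.44 (≈ $21.2964 each)
Mar 10, sell 243: 243/855 × $18,208.44 → $5,175.03
After Mar 11: 696 on hand, pool $14,978.01 (≈ $21.5201 each)
Total COGS = $8,811.96 + $5,175.03 = $13,986.99
Ending inventory (cost pool remaining) = $14,978.01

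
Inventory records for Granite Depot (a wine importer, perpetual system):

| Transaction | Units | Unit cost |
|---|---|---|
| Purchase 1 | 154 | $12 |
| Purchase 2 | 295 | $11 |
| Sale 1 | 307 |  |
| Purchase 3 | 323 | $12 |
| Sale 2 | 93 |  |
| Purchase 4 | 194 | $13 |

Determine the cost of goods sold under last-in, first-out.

Sale 1 (307) [LIFO — newest first]: 295 @ $11 + 12 @ $12 = $3,389
Sale 2 (93) [LIFO — newest first]: 93 @ $12 = $1,116
Total COGS = $3,389 + $1,116 = $4,505
Ending inventory: 142 @ $12 + 230 @ $12 + 194 @ $13 = $6,986
Check: goods available $11,491 = COGS $4,505 + ending $6,986

COGS = $4,505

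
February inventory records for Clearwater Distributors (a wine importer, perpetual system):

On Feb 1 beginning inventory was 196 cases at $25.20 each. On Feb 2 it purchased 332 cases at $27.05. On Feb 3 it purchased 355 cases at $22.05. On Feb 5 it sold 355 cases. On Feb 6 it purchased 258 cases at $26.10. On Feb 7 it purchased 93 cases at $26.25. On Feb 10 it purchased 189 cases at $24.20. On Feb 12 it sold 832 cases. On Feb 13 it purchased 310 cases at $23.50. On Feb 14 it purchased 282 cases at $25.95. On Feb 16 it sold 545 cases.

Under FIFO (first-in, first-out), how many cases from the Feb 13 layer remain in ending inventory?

1

Feb 5, 355 sold [FIFO — oldest first]: 196 @ $25.20 + 159 @ $27.05 = $9,240.15
Feb 12, 832 sold [FIFO — oldest first]: 173 @ $27.05 + 355 @ $22.05 + 258 @ $26.10 + 46 @ $26.25 = $20,448.70
Feb 16, 545 sold [FIFO — oldest first]: 47 @ $26.25 + 189 @ $24.20 + 309 @ $23.50 = $13,069.05
Total COGS = $9,240.15 + $20,448.70 + $13,069.05 = $42,757.90
Ending inventory: 1 @ $23.50 + 282 @ $25.95 = $7,341.40
Check: goods available $50,099.30 = COGS $42,757.90 + ending $7,341.40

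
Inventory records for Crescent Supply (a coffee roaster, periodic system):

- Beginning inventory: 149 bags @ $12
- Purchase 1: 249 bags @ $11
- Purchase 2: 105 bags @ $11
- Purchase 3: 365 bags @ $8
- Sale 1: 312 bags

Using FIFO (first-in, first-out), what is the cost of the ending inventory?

Ending inventory = $5,021

Sale 1 (312) [FIFO — oldest first]: 149 @ $12 + 163 @ $11 = $3,581
Ending inventory: 86 @ $11 + 105 @ $11 + 365 @ $8 = $5,021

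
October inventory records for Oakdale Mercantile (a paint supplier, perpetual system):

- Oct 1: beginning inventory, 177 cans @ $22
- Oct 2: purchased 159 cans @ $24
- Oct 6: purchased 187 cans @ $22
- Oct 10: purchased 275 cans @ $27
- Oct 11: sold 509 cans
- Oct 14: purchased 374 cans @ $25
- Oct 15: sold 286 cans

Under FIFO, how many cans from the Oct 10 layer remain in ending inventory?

3

Oct 11, 509 sold [FIFO — oldest first]: 177 @ $22 + 159 @ $24 + 173 @ $22 = $11,516
Oct 15, 286 sold [FIFO — oldest first]: 14 @ $22 + 272 @ $27 = $7,652
Total COGS = $11,516 + $7,652 = $19,168
Ending inventory: 3 @ $27 + 374 @ $25 = $9,431
Check: goods available $28,599 = COGS $19,168 + ending $9,431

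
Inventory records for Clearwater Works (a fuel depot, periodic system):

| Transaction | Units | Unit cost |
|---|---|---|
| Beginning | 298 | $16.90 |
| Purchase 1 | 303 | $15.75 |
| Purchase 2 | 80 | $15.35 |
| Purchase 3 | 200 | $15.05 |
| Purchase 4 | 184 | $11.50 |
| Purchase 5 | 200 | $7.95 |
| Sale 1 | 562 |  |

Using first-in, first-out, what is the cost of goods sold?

COGS = $9,194.20

Sale 1 (562) [FIFO — oldest first]: 298 @ $16.90 + 264 @ $15.75 = $9,194.20
Ending inventory: 39 @ $15.75 + 80 @ $15.35 + 200 @ $15.05 + 184 @ $11.50 + 200 @ $7.95 = $8,558.25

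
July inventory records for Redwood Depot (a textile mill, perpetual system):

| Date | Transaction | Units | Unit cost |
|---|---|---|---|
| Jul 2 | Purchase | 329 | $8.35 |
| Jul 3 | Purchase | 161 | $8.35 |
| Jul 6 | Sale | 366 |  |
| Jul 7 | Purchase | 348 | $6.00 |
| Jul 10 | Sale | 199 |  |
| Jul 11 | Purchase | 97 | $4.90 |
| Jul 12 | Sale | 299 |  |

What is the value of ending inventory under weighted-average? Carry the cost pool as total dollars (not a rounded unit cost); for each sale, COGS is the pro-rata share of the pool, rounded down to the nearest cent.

Ending inventory = $437.87

After Jul 2: 329 on hand, pool $2,747.15 (≈ $8.3500 each)
After Jul 3: 490 on hand, pool $4,091.50 (≈ $8.3500 each)
Jul 6, sell 366: 366/490 × $4,091.50 → $3,056.10
After Jul 7: 472 on hand, pool $3,123.40 (≈ $6.6174 each)
Jul 10, sell 199: 199/472 × $3,123.40 → $1,316.85
After Jul 11: 370 on hand, pool $2,281.85 (≈ $6.1672 each)
Jul 12, sell 299: 299/370 × $2,281.85 → $1,843.98
Total COGS = $3,056.10 + $1,316.85 + $1,843.98 = $6,216.93
Ending inventory (cost pool remaining) = $437.87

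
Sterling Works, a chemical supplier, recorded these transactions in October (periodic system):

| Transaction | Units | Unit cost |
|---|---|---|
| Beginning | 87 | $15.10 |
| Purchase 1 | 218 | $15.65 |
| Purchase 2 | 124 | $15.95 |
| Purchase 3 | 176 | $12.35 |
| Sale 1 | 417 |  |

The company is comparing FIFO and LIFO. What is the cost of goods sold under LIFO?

COGS = $5,982.45

FIFO COGS: 87 @ $15.10 + 218 @ $15.65 + 112 @ $15.95 = $6,511.80
LIFO COGS: 176 @ $12.35 + 124 @ $15.95 + 117 @ $15.65 = $5,982.45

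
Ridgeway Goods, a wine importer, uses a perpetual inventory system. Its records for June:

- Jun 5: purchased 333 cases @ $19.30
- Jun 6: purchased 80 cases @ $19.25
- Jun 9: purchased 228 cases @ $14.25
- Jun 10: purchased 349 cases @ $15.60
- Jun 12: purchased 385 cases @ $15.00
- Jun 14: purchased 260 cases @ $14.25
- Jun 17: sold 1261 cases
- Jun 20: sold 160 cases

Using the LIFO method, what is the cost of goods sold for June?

COGS = $22,010.10

Jun 17, 1261 sold [LIFO — newest first]: 260 @ $14.25 + 385 @ $15.00 + 349 @ $15.60 + 228 @ $14.25 + 39 @ $19.25 = $18,924.15
Jun 20, 160 sold [LIFO — newest first]: 41 @ $19.25 + 119 @ $19.30 = $3,085.95
Total COGS = $18,924.15 + $3,085.95 = $22,010.10
Ending inventory: 214 @ $19.30 = $4,130.20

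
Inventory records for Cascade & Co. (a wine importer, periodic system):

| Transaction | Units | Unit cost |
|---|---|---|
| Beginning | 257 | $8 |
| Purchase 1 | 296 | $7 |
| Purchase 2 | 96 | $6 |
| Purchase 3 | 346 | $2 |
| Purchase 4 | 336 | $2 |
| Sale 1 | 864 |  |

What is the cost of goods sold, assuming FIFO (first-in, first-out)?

COGS = $5,134

Sale 1 (864) [FIFO — oldest first]: 257 @ $8 + 296 @ $7 + 96 @ $6 + 215 @ $2 = $5,134
Ending inventory: 131 @ $2 + 336 @ $2 = $934
Check: goods available $6,068 = COGS $5,134 + ending $934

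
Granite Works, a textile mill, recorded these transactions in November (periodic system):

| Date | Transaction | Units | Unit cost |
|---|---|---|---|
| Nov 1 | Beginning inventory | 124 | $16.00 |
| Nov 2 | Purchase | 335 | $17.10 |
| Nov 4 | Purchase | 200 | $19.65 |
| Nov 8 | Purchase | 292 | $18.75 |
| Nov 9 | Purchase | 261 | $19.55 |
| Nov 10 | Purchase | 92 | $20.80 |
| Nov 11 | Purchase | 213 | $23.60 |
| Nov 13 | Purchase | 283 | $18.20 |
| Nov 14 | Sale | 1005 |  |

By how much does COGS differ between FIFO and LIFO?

$1,945.35

FIFO COGS: 124 @ $16.00 + 335 @ $17.10 + 200 @ $19.65 + 292 @ $18.75 + 54 @ $19.55 = $18,173.20
LIFO COGS: 283 @ $18.20 + 213 @ $23.60 + 92 @ $20.80 + 261 @ $19.55 + 156 @ $18.75 = $20,118.55
Difference = |$18,173.20 − $20,118.55| = $1,945.35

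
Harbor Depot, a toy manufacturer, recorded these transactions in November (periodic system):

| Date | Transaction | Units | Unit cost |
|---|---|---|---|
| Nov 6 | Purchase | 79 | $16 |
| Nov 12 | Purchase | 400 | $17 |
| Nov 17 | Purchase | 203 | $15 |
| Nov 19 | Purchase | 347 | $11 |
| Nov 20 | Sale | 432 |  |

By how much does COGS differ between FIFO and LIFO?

$2,173

FIFO COGS: 79 @ $16 + 353 @ $17 = $7,265
LIFO COGS: 347 @ $11 + 85 @ $15 = $5,092
Difference = |$7,265 − $5,092| = $2,173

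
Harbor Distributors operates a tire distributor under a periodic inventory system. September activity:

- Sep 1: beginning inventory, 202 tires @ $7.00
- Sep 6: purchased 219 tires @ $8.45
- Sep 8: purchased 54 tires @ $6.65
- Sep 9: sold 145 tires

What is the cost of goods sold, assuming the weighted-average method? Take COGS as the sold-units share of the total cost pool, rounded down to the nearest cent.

Sep 9, sell 145: 145/475 × $3,623.65 → $1,106.16
Ending inventory (cost pool remaining) = $2,517.49
Check: goods available $3,623.65 = COGS $1,106.16 + ending $2,517.49

COGS = $1,106.16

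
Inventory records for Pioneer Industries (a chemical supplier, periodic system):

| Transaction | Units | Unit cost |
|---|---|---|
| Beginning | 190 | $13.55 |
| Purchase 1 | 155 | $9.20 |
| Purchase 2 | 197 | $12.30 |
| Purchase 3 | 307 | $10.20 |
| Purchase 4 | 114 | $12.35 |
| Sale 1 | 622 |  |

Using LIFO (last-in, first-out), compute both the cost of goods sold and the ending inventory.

Sale 1 (622) [LIFO — newest first]: 114 @ $12.35 + 307 @ $10.20 + 197 @ $12.30 + 4 @ $9.20 = $6,999.20
Ending inventory: 190 @ $13.55 + 151 @ $9.20 = $3,963.70

COGS = $6,999.20; ending inventory = $3,963.70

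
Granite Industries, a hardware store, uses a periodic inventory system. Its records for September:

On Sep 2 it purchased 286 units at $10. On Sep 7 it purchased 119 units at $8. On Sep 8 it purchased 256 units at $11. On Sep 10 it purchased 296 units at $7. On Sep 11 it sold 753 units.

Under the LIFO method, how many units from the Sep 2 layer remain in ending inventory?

204

Sep 11, 753 sold [LIFO — newest first]: 296 @ $7 + 256 @ $11 + 119 @ $8 + 82 @ $10 = $6,660
Ending inventory: 204 @ $10 = $2,040
Check: goods available $8,700 = COGS $6,660 + ending $2,040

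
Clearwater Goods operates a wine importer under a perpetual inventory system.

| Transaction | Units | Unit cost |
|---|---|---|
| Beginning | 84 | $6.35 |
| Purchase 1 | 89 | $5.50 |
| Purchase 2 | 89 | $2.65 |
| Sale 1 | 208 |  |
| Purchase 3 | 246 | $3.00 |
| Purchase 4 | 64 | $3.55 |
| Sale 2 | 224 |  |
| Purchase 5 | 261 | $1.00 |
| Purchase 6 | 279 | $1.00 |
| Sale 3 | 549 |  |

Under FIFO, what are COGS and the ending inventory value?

Sale 1 (208) [FIFO — oldest first]: 84 @ $6.35 + 89 @ $5.50 + 35 @ $2.65 = $1,115.65
Sale 2 (224) [FIFO — oldest first]: 54 @ $2.65 + 170 @ $3.00 = $653.10
Sale 3 (549) [FIFO — oldest first]: 76 @ $3.00 + 64 @ $3.55 + 261 @ $1.00 + 148 @ $1.00 = $864.20
Total COGS = $1,115.65 + $653.10 + $864.20 = $2,632.95
Ending inventory: 131 @ $1.00 = $131.00

COGS = $2,632.95; ending inventory = $131.00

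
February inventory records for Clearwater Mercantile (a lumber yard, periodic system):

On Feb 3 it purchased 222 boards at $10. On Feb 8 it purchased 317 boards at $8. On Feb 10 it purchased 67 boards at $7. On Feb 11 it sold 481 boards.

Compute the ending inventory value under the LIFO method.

Ending inventory = $1,250

Feb 11, 481 sold [LIFO — newest first]: 67 @ $7 + 317 @ $8 + 97 @ $10 = $3,975
Ending inventory: 125 @ $10 = $1,250
Check: goods available $5,225 = COGS $3,975 + ending $1,250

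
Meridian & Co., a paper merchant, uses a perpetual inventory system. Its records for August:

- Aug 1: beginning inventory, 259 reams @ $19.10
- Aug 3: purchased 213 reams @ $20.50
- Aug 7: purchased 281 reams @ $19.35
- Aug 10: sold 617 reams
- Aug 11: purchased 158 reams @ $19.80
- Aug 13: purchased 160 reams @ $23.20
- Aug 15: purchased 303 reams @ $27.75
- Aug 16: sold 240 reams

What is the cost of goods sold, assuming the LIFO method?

Aug 10, 617 sold [LIFO — newest first]: 281 @ $19.35 + 213 @ $20.50 + 123 @ $19.10 = $12,153.15
Aug 16, 240 sold [LIFO — newest first]: 240 @ $27.75 = $6,660.00
Total COGS = $12,153.15 + $6,660.00 = $18,813.15
Ending inventory: 136 @ $19.10 + 158 @ $19.80 + 160 @ $23.20 + 63 @ $27.75 = $11,186.25

COGS = $18,813.15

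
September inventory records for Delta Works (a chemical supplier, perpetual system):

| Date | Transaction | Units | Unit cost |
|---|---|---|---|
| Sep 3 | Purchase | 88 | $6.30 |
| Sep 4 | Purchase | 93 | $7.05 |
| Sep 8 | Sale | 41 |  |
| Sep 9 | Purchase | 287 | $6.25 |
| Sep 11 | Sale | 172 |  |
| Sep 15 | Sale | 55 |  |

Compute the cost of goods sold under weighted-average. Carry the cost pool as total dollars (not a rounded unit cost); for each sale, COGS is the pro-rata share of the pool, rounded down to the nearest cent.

After Sep 3: 88 on hand, pool $554.40 (≈ $6.3000 each)
After Sep 4: 181 on hand, pool $1,210.05 (≈ $6.6854 each)
Sep 8, sell 41: 41/181 × $1,210.05 → $274.09
After Sep 9: 427 on hand, pool $2,729.71 (≈ $6.3928 each)
Sep 11, sell 172: 172/427 × $2,729.71 → $1,099.55
Sep 15, sell 55: 55/255 × $1,630.16 → $351.60
Total COGS = $274.09 + $1,099.55 + $351.60 = $1,725.24
Ending inventory (cost pool remaining) = $1,278.56
Check: goods available $3,003.80 = COGS $1,725.24 + ending $1,278.56

COGS = $1,725.24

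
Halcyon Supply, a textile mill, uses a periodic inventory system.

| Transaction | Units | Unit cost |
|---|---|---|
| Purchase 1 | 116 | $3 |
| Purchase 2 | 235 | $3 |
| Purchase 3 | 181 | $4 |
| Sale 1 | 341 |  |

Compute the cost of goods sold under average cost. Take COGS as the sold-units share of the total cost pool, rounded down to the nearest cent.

Sale 1, sell 341: 341/532 × $1,777.00 → $1,139.01
Ending inventory (cost pool remaining) = $637.99

COGS = $1,139.01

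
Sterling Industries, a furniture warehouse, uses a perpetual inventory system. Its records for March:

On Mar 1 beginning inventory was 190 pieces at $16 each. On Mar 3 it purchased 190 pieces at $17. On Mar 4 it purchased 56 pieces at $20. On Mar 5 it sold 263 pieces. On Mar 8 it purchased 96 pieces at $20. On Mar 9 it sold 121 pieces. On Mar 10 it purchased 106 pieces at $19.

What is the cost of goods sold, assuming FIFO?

COGS = $6,350

Mar 5, 263 sold [FIFO — oldest first]: 190 @ $16 + 73 @ $17 = $4,281
Mar 9, 121 sold [FIFO — oldest first]: 117 @ $17 + 4 @ $20 = $2,069
Total COGS = $4,281 + $2,069 = $6,350
Ending inventory: 52 @ $20 + 96 @ $20 + 106 @ $19 = $4,974
Check: goods available $11,324 = COGS $6,350 + ending $4,974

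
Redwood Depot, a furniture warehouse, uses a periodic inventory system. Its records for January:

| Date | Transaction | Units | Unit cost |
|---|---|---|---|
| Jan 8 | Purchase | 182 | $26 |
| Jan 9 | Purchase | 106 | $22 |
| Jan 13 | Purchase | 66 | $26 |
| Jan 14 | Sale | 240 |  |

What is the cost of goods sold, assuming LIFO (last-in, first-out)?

COGS = $5,816

Jan 14, 240 sold [LIFO — newest first]: 66 @ $26 + 106 @ $22 + 68 @ $26 = $5,816
Ending inventory: 114 @ $26 = $2,964
Check: goods available $8,780 = COGS $5,816 + ending $2,964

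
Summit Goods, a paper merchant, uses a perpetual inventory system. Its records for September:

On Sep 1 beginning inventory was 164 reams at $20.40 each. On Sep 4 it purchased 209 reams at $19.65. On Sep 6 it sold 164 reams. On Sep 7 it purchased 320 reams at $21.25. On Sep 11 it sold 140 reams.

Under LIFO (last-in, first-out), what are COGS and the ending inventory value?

Sep 6, 164 sold [LIFO — newest first]: 164 @ $19.65 = $3,222.60
Sep 11, 140 sold [LIFO — newest first]: 140 @ $21.25 = $2,975.00
Total COGS = $3,222.60 + $2,975.00 = $6,197.60
Ending inventory: 164 @ $20.40 + 45 @ $19.65 + 180 @ $21.25 = $8,054.85
Check: goods available $14,252.45 = COGS $6,197.60 + ending $8,054.85

COGS = $6,197.60; ending inventory = $8,054.85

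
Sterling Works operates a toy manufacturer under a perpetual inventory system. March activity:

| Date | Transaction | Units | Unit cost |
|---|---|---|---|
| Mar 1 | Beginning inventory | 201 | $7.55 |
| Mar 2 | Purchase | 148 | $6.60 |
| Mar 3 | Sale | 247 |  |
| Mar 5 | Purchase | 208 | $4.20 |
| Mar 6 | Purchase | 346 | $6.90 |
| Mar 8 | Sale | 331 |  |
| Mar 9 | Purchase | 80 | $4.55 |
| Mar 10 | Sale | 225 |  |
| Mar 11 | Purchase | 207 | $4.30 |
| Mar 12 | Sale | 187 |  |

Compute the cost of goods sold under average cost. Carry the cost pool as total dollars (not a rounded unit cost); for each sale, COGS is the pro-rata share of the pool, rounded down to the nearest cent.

After Mar 1: 201 on hand, pool $1,517.55 (≈ $7.5500 each)
After Mar 2: 349 on hand, pool $2,494.35 (≈ $7.1471 each)
Mar 3, sell 247: 247/349 × $2,494.35 → $1,765.34
After Mar 5: 310 on hand, pool $1,602.61 (≈ $5.1697 each)
After Mar 6: 656 on hand, pool $3,990.01 (≈ $6.0823 each)
Mar 8, sell 331: 331/656 × $3,990.01 → $2,013.25
After Mar 9: 405 on hand, pool $2,340.76 (≈ $5.7797 each)
Mar 10, sell 225: 225/405 × $2,340.76 → $1,300.42
After Mar 11: 387 on hand, pool $1,930.44 (≈ $4.9882 each)
Mar 12, sell 187: 187/387 × $1,930.44 → $932.79
Total COGS = $1,765.34 + $2,013.25 + $1,300.42 + $932.79 = $6,011.80
Ending inventory (cost pool remaining) = $997.65

COGS = $6,011.80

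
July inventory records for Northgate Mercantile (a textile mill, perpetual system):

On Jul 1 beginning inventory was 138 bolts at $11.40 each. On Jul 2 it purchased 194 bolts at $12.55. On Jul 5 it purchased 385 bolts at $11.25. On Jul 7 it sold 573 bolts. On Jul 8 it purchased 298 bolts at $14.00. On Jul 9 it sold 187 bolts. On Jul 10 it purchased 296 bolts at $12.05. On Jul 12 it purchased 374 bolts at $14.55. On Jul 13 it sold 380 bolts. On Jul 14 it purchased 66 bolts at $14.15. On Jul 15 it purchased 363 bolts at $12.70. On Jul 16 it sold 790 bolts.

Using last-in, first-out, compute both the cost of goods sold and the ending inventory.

Jul 7, 573 sold [LIFO — newest first]: 385 @ $11.25 + 188 @ $12.55 = $6,690.65
Jul 9, 187 sold [LIFO — newest first]: 187 @ $14.00 = $2,618.00
Jul 13, 380 sold [LIFO — newest first]: 374 @ $14.55 + 6 @ $12.05 = $5,514.00
Jul 16, 790 sold [LIFO — newest first]: 363 @ $12.70 + 66 @ $14.15 + 290 @ $12.05 + 71 @ $14.00 = $10,032.50
Total COGS = $6,690.65 + $2,618.00 + $5,514.00 + $10,032.50 = $24,855.15
Ending inventory: 138 @ $11.40 + 6 @ $12.55 + 40 @ $14.00 = $2,208.50

COGS = $24,855.15; ending inventory = $2,208.50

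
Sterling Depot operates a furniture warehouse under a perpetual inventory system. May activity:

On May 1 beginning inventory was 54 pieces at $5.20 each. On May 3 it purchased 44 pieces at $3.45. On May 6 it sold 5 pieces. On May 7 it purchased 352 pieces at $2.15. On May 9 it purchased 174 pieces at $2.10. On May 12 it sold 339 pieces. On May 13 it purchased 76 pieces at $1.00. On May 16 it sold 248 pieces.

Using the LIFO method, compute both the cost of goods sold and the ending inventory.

COGS = $1,183.20; ending inventory = $447.60

May 6, 5 sold [LIFO — newest first]: 5 @ $3.45 = $17.25
May 12, 339 sold [LIFO — newest first]: 174 @ $2.10 + 165 @ $2.15 = $720.15
May 16, 248 sold [LIFO — newest first]: 76 @ $1.00 + 172 @ $2.15 = $445.80
Total COGS = $17.25 + $720.15 + $445.80 = $1,183.20
Ending inventory: 54 @ $5.20 + 39 @ $3.45 + 15 @ $2.15 = $447.60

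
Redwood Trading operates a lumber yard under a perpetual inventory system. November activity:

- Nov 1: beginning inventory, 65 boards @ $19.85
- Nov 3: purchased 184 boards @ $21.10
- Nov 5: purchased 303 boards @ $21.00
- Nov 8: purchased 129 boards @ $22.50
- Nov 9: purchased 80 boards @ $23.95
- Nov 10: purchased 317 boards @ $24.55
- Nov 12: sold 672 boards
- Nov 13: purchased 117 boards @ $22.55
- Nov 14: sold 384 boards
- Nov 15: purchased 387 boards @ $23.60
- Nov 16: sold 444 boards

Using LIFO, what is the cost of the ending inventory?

Nov 12, 672 sold [LIFO — newest first]: 317 @ $24.55 + 80 @ $23.95 + 129 @ $22.50 + 146 @ $21.00 = $15,666.85
Nov 14, 384 sold [LIFO — newest first]: 117 @ $22.55 + 157 @ $21.00 + 110 @ $21.10 = $8,256.35
Nov 16, 444 sold [LIFO — newest first]: 387 @ $23.60 + 57 @ $21.10 = $10,335.90
Total COGS = $15,666.85 + $8,256.35 + $10,335.90 = $34,259.10
Ending inventory: 65 @ $19.85 + 17 @ $21.10 = $1,648.95

Ending inventory = $1,648.95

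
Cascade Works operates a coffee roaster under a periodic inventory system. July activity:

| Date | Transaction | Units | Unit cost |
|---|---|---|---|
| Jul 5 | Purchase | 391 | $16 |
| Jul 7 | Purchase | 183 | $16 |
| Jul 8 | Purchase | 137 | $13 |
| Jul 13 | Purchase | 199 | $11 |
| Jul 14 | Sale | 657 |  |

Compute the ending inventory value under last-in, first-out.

Ending inventory = $4,048

Jul 14, 657 sold [LIFO — newest first]: 199 @ $11 + 137 @ $13 + 183 @ $16 + 138 @ $16 = $9,106
Ending inventory: 253 @ $16 = $4,048
Check: goods available $13,154 = COGS $9,106 + ending $4,048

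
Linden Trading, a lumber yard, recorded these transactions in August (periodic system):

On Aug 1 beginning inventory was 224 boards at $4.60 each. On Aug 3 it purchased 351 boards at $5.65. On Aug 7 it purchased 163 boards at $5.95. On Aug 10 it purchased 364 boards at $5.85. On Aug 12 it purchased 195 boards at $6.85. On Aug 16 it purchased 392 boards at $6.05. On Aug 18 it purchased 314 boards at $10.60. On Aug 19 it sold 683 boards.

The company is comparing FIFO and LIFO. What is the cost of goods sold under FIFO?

COGS = $3,656.15

FIFO COGS: 224 @ $4.60 + 351 @ $5.65 + 108 @ $5.95 = $3,656.15
LIFO COGS: 314 @ $10.60 + 369 @ $6.05 = $5,560.85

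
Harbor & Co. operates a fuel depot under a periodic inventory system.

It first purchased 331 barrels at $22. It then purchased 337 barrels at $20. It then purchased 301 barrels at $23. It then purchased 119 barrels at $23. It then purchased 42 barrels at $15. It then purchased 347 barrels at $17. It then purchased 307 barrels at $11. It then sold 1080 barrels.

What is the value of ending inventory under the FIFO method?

Sale 1 (1080) [FIFO — oldest first]: 331 @ $22 + 337 @ $20 + 301 @ $23 + 111 @ $23 = $23,498
Ending inventory: 8 @ $23 + 42 @ $15 + 347 @ $17 + 307 @ $11 = $10,090
Check: goods available $33,588 = COGS $23,498 + ending $10,090

Ending inventory = $10,090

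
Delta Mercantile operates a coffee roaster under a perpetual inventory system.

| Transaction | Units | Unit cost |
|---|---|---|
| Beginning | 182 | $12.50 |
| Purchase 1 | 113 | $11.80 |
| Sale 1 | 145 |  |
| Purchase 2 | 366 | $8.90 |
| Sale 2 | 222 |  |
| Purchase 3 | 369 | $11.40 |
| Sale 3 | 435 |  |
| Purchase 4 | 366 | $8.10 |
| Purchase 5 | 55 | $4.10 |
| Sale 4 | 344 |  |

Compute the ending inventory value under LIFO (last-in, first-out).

Sale 1 (145) [LIFO — newest first]: 113 @ $11.80 + 32 @ $12.50 = $1,733.40
Sale 2 (222) [LIFO — newest first]: 222 @ $8.90 = $1,975.80
Sale 3 (435) [LIFO — newest first]: 369 @ $11.40 + 66 @ $8.90 = $4,794.00
Sale 4 (344) [LIFO — newest first]: 55 @ $4.10 + 289 @ $8.10 = $2,566.40
Total COGS = $1,733.40 + $1,975.80 + $4,794.00 + $2,566.40 = $11,069.60
Ending inventory: 150 @ $12.50 + 78 @ $8.90 + 77 @ $8.10 = $3,192.90

Ending inventory = $3,192.90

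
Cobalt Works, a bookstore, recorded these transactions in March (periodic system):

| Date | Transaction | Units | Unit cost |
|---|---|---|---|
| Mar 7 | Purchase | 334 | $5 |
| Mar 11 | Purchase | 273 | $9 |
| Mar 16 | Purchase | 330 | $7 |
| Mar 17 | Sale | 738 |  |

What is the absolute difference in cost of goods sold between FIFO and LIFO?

$398

FIFO COGS: 334 @ $5 + 273 @ $9 + 131 @ $7 = $5,044
LIFO COGS: 330 @ $7 + 273 @ $9 + 135 @ $5 = $5,442
Difference = |$5,044 − $5,442| = $398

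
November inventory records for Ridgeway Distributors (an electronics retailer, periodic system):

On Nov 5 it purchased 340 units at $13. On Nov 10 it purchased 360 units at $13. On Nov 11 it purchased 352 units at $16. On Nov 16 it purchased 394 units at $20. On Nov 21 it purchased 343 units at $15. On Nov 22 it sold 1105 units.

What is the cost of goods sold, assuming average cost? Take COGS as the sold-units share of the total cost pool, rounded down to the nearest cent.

COGS = $17,144.48

Nov 22, sell 1105: 1105/1789 × $27,757.00 → $17,144.48
Ending inventory (cost pool remaining) = $10,612.52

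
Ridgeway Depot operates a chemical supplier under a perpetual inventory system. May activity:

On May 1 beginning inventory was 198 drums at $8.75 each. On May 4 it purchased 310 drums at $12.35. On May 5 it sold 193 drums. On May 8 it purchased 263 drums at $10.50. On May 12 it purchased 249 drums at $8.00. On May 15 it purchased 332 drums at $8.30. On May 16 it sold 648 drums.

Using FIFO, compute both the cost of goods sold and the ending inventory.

COGS = $8,882.50; ending inventory = $4,187.60

May 5, 193 sold [FIFO — oldest first]: 193 @ $8.75 = $1,688.75
May 16, 648 sold [FIFO — oldest first]: 5 @ $8.75 + 310 @ $12.35 + 263 @ $10.50 + 70 @ $8.00 = $7,193.75
Total COGS = $1,688.75 + $7,193.75 = $8,882.50
Ending inventory: 179 @ $8.00 + 332 @ $8.30 = $4,187.60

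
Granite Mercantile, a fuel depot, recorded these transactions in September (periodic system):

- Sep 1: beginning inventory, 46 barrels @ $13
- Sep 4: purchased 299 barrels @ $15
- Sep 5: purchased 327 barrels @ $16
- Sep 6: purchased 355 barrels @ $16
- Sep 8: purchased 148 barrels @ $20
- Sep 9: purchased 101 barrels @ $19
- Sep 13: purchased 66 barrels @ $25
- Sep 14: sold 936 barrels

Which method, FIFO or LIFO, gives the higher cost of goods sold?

FIFO COGS: 46 @ $13 + 299 @ $15 + 327 @ $16 + 264 @ $16 = $14,539
LIFO COGS: 66 @ $25 + 101 @ $19 + 148 @ $20 + 355 @ $16 + 266 @ $16 = $16,465

LIFO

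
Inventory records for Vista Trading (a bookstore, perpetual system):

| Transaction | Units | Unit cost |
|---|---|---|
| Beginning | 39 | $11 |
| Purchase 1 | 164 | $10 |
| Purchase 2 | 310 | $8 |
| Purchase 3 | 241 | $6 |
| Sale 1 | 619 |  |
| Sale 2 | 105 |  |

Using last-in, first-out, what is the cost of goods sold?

COGS = $5,665

Sale 1 (619) [LIFO — newest first]: 241 @ $6 + 310 @ $8 + 68 @ $10 = $4,606
Sale 2 (105) [LIFO — newest first]: 96 @ $10 + 9 @ $11 = $1,059
Total COGS = $4,606 + $1,059 = $5,665
Ending inventory: 30 @ $11 = $330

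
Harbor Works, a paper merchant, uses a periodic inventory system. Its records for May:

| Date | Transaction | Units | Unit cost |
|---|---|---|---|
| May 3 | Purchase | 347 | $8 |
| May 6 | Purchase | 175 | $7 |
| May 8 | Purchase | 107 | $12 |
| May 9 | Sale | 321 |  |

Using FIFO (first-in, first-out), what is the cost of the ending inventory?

Ending inventory = $2,717

May 9, 321 sold [FIFO — oldest first]: 321 @ $8 = $2,568
Ending inventory: 26 @ $8 + 175 @ $7 + 107 @ $12 = $2,717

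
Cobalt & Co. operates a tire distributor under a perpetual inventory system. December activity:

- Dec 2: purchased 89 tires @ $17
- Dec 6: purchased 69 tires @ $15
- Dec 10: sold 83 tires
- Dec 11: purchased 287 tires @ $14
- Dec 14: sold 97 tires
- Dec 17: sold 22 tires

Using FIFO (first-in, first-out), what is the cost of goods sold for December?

COGS = $3,164

Dec 10, 83 sold [FIFO — oldest first]: 83 @ $17 = $1,411
Dec 14, 97 sold [FIFO — oldest first]: 6 @ $17 + 69 @ $15 + 22 @ $14 = $1,445
Dec 17, 22 sold [FIFO — oldest first]: 22 @ $14 = $308
Total COGS = $1,411 + $1,445 + $308 = $3,164
Ending inventory: 243 @ $14 = $3,402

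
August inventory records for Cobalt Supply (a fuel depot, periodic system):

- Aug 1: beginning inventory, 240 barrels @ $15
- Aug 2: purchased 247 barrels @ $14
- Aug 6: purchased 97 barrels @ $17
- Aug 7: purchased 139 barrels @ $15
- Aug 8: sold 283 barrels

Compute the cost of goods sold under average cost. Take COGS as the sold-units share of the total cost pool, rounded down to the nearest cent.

Aug 8, sell 283: 283/723 × $10,792.00 → $4,224.25
Ending inventory (cost pool remaining) = $6,567.75
Check: goods available $10,792.00 = COGS $4,224.25 + ending $6,567.75

COGS = $4,224.25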